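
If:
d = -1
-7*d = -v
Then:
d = -1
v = -7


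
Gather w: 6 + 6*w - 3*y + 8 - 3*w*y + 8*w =w*(14 - 3*y) - 3*y + 14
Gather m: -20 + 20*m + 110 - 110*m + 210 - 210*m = 300 - 300*m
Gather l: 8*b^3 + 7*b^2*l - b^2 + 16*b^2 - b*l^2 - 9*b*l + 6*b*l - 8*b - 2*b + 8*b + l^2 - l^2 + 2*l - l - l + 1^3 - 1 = 8*b^3 + 15*b^2 - b*l^2 - 2*b + l*(7*b^2 - 3*b)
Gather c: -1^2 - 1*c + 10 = 9 - c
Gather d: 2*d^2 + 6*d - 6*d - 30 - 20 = 2*d^2 - 50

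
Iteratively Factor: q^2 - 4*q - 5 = (q - 5)*(q + 1)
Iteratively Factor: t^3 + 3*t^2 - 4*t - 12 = (t + 3)*(t^2 - 4) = (t + 2)*(t + 3)*(t - 2)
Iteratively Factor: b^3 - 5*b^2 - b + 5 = (b - 1)*(b^2 - 4*b - 5) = (b - 5)*(b - 1)*(b + 1)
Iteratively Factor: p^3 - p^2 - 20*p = (p)*(p^2 - p - 20) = p*(p - 5)*(p + 4)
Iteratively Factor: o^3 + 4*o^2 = (o + 4)*(o^2) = o*(o + 4)*(o)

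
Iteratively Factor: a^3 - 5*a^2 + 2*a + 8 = (a - 2)*(a^2 - 3*a - 4) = (a - 4)*(a - 2)*(a + 1)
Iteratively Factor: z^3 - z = (z - 1)*(z^2 + z) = (z - 1)*(z + 1)*(z)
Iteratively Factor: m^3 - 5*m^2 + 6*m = (m - 3)*(m^2 - 2*m) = m*(m - 3)*(m - 2)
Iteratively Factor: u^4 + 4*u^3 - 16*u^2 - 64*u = (u + 4)*(u^3 - 16*u) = (u + 4)^2*(u^2 - 4*u) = u*(u + 4)^2*(u - 4)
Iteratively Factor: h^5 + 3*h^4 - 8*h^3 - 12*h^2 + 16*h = (h - 2)*(h^4 + 5*h^3 + 2*h^2 - 8*h) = (h - 2)*(h - 1)*(h^3 + 6*h^2 + 8*h) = (h - 2)*(h - 1)*(h + 2)*(h^2 + 4*h) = (h - 2)*(h - 1)*(h + 2)*(h + 4)*(h)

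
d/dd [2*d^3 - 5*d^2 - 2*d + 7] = 6*d^2 - 10*d - 2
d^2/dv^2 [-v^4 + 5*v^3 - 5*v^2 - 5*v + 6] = -12*v^2 + 30*v - 10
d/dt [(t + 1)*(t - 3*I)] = 2*t + 1 - 3*I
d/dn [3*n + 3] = 3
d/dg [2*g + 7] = 2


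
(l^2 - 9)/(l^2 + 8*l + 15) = (l - 3)/(l + 5)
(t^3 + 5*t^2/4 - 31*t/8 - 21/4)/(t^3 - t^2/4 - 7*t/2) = (t + 3/2)/t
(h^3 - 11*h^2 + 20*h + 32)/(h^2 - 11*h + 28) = (h^2 - 7*h - 8)/(h - 7)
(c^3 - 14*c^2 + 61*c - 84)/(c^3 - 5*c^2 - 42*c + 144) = (c^2 - 11*c + 28)/(c^2 - 2*c - 48)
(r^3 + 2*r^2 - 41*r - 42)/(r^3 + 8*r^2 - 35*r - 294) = (r + 1)/(r + 7)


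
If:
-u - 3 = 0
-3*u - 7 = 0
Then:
No Solution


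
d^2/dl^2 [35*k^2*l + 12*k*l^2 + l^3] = 24*k + 6*l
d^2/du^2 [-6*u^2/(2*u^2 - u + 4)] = 24*(-u^3 + 12*u^2 - 8)/(8*u^6 - 12*u^5 + 54*u^4 - 49*u^3 + 108*u^2 - 48*u + 64)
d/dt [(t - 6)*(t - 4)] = 2*t - 10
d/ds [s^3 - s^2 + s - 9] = 3*s^2 - 2*s + 1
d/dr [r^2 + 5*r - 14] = 2*r + 5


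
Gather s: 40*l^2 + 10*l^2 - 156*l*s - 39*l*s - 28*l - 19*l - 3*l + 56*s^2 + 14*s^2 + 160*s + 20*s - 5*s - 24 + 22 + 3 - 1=50*l^2 - 50*l + 70*s^2 + s*(175 - 195*l)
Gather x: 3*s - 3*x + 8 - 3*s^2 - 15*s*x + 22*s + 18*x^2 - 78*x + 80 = -3*s^2 + 25*s + 18*x^2 + x*(-15*s - 81) + 88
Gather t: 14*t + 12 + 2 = 14*t + 14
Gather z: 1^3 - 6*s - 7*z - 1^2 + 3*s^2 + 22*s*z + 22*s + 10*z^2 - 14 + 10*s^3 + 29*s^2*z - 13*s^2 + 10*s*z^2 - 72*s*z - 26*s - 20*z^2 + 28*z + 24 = 10*s^3 - 10*s^2 - 10*s + z^2*(10*s - 10) + z*(29*s^2 - 50*s + 21) + 10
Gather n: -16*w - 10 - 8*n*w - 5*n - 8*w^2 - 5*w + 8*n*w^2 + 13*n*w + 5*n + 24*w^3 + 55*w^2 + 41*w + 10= n*(8*w^2 + 5*w) + 24*w^3 + 47*w^2 + 20*w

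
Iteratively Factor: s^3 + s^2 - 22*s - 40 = (s + 2)*(s^2 - s - 20) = (s + 2)*(s + 4)*(s - 5)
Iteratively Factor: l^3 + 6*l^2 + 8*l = (l + 2)*(l^2 + 4*l) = l*(l + 2)*(l + 4)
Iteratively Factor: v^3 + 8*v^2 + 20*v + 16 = (v + 2)*(v^2 + 6*v + 8) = (v + 2)*(v + 4)*(v + 2)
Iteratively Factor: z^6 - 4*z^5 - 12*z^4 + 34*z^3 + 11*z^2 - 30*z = (z - 1)*(z^5 - 3*z^4 - 15*z^3 + 19*z^2 + 30*z) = z*(z - 1)*(z^4 - 3*z^3 - 15*z^2 + 19*z + 30) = z*(z - 1)*(z + 3)*(z^3 - 6*z^2 + 3*z + 10) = z*(z - 2)*(z - 1)*(z + 3)*(z^2 - 4*z - 5) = z*(z - 5)*(z - 2)*(z - 1)*(z + 3)*(z + 1)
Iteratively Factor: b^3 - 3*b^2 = (b)*(b^2 - 3*b) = b^2*(b - 3)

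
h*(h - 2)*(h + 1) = h^3 - h^2 - 2*h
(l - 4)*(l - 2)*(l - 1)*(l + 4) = l^4 - 3*l^3 - 14*l^2 + 48*l - 32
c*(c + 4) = c^2 + 4*c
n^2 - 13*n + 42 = (n - 7)*(n - 6)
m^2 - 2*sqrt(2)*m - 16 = (m - 4*sqrt(2))*(m + 2*sqrt(2))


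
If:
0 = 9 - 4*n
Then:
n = 9/4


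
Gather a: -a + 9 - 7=2 - a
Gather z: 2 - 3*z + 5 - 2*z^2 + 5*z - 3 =-2*z^2 + 2*z + 4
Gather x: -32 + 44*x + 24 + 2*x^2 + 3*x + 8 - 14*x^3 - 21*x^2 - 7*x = -14*x^3 - 19*x^2 + 40*x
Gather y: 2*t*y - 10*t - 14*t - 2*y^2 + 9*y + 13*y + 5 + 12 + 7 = -24*t - 2*y^2 + y*(2*t + 22) + 24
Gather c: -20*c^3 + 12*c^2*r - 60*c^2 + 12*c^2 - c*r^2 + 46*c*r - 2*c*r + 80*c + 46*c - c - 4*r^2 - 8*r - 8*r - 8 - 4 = -20*c^3 + c^2*(12*r - 48) + c*(-r^2 + 44*r + 125) - 4*r^2 - 16*r - 12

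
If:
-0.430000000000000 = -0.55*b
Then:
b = 0.78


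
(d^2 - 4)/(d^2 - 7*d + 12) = (d^2 - 4)/(d^2 - 7*d + 12)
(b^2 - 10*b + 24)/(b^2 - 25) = (b^2 - 10*b + 24)/(b^2 - 25)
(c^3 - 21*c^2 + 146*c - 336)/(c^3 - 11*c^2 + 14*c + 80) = (c^2 - 13*c + 42)/(c^2 - 3*c - 10)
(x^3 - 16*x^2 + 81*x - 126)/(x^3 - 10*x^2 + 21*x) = (x - 6)/x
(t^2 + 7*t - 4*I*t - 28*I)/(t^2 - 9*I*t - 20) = (t + 7)/(t - 5*I)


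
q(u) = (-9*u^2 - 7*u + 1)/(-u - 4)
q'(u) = (-18*u - 7)/(-u - 4) + (-9*u^2 - 7*u + 1)/(-u - 4)^2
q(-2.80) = 41.63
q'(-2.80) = -70.86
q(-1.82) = 7.37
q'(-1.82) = -15.20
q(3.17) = 15.57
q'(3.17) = 6.76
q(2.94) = 14.03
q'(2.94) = 6.61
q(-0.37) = -0.65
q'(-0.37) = 0.27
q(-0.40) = -0.66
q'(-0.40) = 0.13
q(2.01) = 8.22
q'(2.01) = 5.82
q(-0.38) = -0.65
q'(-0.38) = 0.22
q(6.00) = 36.50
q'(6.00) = 7.85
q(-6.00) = -140.50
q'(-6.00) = -19.75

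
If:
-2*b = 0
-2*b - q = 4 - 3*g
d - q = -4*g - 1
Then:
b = 0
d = -q/3 - 19/3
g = q/3 + 4/3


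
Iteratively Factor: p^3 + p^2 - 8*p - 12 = (p + 2)*(p^2 - p - 6) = (p - 3)*(p + 2)*(p + 2)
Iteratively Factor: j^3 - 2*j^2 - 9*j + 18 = (j - 2)*(j^2 - 9) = (j - 3)*(j - 2)*(j + 3)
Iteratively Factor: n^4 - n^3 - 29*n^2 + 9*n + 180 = (n - 3)*(n^3 + 2*n^2 - 23*n - 60) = (n - 3)*(n + 4)*(n^2 - 2*n - 15) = (n - 5)*(n - 3)*(n + 4)*(n + 3)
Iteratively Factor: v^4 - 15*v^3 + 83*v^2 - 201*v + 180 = (v - 4)*(v^3 - 11*v^2 + 39*v - 45) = (v - 4)*(v - 3)*(v^2 - 8*v + 15) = (v - 4)*(v - 3)^2*(v - 5)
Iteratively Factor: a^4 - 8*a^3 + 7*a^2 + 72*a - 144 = (a + 3)*(a^3 - 11*a^2 + 40*a - 48) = (a - 4)*(a + 3)*(a^2 - 7*a + 12) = (a - 4)^2*(a + 3)*(a - 3)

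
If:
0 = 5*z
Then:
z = 0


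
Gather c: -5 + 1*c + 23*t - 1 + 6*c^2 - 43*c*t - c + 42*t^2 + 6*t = 6*c^2 - 43*c*t + 42*t^2 + 29*t - 6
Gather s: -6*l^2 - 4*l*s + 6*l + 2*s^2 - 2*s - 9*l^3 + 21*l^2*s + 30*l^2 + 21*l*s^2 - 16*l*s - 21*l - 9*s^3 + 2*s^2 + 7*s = -9*l^3 + 24*l^2 - 15*l - 9*s^3 + s^2*(21*l + 4) + s*(21*l^2 - 20*l + 5)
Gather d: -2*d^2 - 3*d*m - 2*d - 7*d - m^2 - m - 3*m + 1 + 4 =-2*d^2 + d*(-3*m - 9) - m^2 - 4*m + 5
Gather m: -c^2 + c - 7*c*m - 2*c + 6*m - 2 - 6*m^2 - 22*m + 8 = -c^2 - c - 6*m^2 + m*(-7*c - 16) + 6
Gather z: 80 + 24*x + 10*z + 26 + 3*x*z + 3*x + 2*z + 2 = 27*x + z*(3*x + 12) + 108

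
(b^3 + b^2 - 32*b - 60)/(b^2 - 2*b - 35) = (b^2 - 4*b - 12)/(b - 7)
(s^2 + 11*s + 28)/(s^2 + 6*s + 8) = (s + 7)/(s + 2)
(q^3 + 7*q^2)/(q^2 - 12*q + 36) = q^2*(q + 7)/(q^2 - 12*q + 36)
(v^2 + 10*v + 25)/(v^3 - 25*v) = (v + 5)/(v*(v - 5))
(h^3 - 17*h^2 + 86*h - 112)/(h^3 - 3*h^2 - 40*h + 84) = (h - 8)/(h + 6)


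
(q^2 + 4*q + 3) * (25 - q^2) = -q^4 - 4*q^3 + 22*q^2 + 100*q + 75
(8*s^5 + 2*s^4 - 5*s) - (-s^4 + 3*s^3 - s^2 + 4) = 8*s^5 + 3*s^4 - 3*s^3 + s^2 - 5*s - 4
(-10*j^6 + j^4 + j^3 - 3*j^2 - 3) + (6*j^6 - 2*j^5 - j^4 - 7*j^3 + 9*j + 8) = -4*j^6 - 2*j^5 - 6*j^3 - 3*j^2 + 9*j + 5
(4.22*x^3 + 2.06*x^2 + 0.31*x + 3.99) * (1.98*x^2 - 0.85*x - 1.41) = 8.3556*x^5 + 0.4918*x^4 - 7.0874*x^3 + 4.7321*x^2 - 3.8286*x - 5.6259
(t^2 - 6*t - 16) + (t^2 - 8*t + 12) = 2*t^2 - 14*t - 4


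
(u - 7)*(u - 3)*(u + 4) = u^3 - 6*u^2 - 19*u + 84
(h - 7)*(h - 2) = h^2 - 9*h + 14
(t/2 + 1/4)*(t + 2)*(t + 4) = t^3/2 + 13*t^2/4 + 11*t/2 + 2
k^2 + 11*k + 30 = (k + 5)*(k + 6)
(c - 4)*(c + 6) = c^2 + 2*c - 24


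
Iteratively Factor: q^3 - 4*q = (q)*(q^2 - 4) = q*(q + 2)*(q - 2)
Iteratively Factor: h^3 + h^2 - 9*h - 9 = (h - 3)*(h^2 + 4*h + 3) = (h - 3)*(h + 3)*(h + 1)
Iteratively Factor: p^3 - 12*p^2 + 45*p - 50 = (p - 5)*(p^2 - 7*p + 10) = (p - 5)*(p - 2)*(p - 5)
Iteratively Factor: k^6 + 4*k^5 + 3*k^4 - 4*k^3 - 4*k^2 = (k)*(k^5 + 4*k^4 + 3*k^3 - 4*k^2 - 4*k) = k*(k + 2)*(k^4 + 2*k^3 - k^2 - 2*k) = k*(k - 1)*(k + 2)*(k^3 + 3*k^2 + 2*k) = k*(k - 1)*(k + 1)*(k + 2)*(k^2 + 2*k) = k*(k - 1)*(k + 1)*(k + 2)^2*(k)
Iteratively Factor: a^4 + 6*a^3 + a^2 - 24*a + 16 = (a + 4)*(a^3 + 2*a^2 - 7*a + 4) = (a - 1)*(a + 4)*(a^2 + 3*a - 4) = (a - 1)^2*(a + 4)*(a + 4)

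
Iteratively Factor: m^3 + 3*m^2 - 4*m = (m - 1)*(m^2 + 4*m) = (m - 1)*(m + 4)*(m)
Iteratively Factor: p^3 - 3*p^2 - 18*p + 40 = (p - 2)*(p^2 - p - 20) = (p - 2)*(p + 4)*(p - 5)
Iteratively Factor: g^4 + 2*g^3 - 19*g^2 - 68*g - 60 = (g + 2)*(g^3 - 19*g - 30) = (g + 2)*(g + 3)*(g^2 - 3*g - 10) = (g - 5)*(g + 2)*(g + 3)*(g + 2)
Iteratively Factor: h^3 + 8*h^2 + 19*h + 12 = (h + 1)*(h^2 + 7*h + 12) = (h + 1)*(h + 4)*(h + 3)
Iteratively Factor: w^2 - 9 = (w - 3)*(w + 3)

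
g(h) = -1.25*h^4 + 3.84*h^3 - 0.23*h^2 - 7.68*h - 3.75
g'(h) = -5.0*h^3 + 11.52*h^2 - 0.46*h - 7.68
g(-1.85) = -29.28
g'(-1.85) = 64.26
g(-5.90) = -2269.77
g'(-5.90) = 1422.94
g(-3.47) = -321.54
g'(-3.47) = 341.54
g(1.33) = -9.25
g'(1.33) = 0.32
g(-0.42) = -0.89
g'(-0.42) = -5.08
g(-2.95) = -176.34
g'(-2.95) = 222.29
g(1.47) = -9.18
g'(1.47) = 0.65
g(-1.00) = -1.39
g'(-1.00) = 9.30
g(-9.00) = -10953.87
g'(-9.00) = 4574.58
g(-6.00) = -2415.39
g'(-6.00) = 1489.80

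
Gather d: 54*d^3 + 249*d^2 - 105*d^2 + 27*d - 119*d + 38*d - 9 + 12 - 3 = 54*d^3 + 144*d^2 - 54*d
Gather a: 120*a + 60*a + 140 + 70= 180*a + 210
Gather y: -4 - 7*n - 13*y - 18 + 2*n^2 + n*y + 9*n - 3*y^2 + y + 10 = 2*n^2 + 2*n - 3*y^2 + y*(n - 12) - 12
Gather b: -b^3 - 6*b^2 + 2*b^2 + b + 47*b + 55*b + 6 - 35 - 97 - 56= -b^3 - 4*b^2 + 103*b - 182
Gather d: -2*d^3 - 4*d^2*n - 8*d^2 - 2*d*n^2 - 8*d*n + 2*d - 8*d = -2*d^3 + d^2*(-4*n - 8) + d*(-2*n^2 - 8*n - 6)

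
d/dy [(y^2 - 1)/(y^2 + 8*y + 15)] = 8*(y^2 + 4*y + 1)/(y^4 + 16*y^3 + 94*y^2 + 240*y + 225)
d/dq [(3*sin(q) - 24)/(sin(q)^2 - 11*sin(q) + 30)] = 3*(16*sin(q) + cos(q)^2 - 59)*cos(q)/(sin(q)^2 - 11*sin(q) + 30)^2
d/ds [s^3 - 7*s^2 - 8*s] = 3*s^2 - 14*s - 8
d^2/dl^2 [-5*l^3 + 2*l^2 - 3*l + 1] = 4 - 30*l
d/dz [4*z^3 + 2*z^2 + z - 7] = 12*z^2 + 4*z + 1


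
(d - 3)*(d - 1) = d^2 - 4*d + 3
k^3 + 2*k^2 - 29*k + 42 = (k - 3)*(k - 2)*(k + 7)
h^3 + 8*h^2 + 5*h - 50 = (h - 2)*(h + 5)^2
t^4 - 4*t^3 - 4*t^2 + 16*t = t*(t - 4)*(t - 2)*(t + 2)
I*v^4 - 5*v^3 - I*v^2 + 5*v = v*(v - 1)*(v + 5*I)*(I*v + I)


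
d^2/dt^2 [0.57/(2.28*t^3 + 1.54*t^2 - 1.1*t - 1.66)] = (-(7.7976*t + 1.7556)*(2.28*t^3 + 1.54*t^2 - 1.1*t - 1.66) + 0.57*(6.84*t^2 + 3.08*t - 1.1)*(13.68*t^2 + 6.16*t - 2.2))/(2.28*t^3 + 1.54*t^2 - 1.1*t - 1.66)^3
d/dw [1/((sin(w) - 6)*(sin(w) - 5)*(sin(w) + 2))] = (-3*sin(w)^2 + 18*sin(w) - 8)*cos(w)/((sin(w) - 6)^2*(sin(w) - 5)^2*(sin(w) + 2)^2)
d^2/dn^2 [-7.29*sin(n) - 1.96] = 7.29*sin(n)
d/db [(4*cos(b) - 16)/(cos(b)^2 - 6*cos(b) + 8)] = 4*sin(b)/(cos(b) - 2)^2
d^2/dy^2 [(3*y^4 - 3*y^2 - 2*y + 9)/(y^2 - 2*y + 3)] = 2*(3*y^6 - 18*y^5 + 63*y^4 - 152*y^3 + 216*y^2 - 36*y - 30)/(y^6 - 6*y^5 + 21*y^4 - 44*y^3 + 63*y^2 - 54*y + 27)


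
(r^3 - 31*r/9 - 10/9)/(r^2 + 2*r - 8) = (r^2 + 2*r + 5/9)/(r + 4)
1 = 1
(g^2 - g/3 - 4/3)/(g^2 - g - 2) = (g - 4/3)/(g - 2)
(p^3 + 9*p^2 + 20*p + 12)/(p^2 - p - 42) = (p^2 + 3*p + 2)/(p - 7)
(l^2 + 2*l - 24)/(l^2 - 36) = (l - 4)/(l - 6)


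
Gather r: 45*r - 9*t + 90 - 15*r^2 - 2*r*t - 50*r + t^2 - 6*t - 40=-15*r^2 + r*(-2*t - 5) + t^2 - 15*t + 50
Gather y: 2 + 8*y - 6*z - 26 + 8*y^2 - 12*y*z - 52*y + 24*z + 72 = 8*y^2 + y*(-12*z - 44) + 18*z + 48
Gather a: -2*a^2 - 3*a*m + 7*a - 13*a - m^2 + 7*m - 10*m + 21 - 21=-2*a^2 + a*(-3*m - 6) - m^2 - 3*m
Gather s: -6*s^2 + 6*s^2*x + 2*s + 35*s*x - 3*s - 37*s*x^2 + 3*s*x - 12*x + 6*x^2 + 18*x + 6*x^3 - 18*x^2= s^2*(6*x - 6) + s*(-37*x^2 + 38*x - 1) + 6*x^3 - 12*x^2 + 6*x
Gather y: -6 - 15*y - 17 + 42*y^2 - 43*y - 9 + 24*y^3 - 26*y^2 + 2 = 24*y^3 + 16*y^2 - 58*y - 30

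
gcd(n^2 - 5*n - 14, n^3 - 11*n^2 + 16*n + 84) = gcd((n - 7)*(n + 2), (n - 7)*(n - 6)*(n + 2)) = n^2 - 5*n - 14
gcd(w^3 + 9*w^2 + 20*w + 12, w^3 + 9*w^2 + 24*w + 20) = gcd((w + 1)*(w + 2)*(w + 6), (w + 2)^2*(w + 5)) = w + 2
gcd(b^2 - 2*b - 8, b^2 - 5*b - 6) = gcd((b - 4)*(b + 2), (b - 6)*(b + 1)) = 1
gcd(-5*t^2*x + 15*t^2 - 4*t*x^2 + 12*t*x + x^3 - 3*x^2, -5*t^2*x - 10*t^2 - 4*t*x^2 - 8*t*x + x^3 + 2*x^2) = -5*t^2 - 4*t*x + x^2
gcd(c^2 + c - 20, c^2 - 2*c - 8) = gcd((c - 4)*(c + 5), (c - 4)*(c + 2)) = c - 4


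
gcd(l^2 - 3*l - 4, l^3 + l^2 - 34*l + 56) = l - 4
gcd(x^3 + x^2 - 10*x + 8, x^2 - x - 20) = x + 4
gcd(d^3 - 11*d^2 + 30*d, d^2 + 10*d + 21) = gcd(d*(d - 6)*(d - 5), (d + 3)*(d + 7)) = 1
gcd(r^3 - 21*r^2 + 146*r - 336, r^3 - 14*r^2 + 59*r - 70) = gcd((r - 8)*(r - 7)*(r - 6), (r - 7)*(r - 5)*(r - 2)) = r - 7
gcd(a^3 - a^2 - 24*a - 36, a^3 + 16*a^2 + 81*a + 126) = a + 3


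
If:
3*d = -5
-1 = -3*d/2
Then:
No Solution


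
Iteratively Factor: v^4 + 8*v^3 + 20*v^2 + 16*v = (v + 2)*(v^3 + 6*v^2 + 8*v) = (v + 2)*(v + 4)*(v^2 + 2*v) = (v + 2)^2*(v + 4)*(v)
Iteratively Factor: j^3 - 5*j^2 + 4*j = (j)*(j^2 - 5*j + 4) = j*(j - 1)*(j - 4)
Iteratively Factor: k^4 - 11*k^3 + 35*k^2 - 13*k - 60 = (k - 3)*(k^3 - 8*k^2 + 11*k + 20) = (k - 4)*(k - 3)*(k^2 - 4*k - 5) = (k - 4)*(k - 3)*(k + 1)*(k - 5)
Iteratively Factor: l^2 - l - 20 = (l + 4)*(l - 5)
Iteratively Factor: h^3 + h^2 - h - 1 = (h + 1)*(h^2 - 1) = (h - 1)*(h + 1)*(h + 1)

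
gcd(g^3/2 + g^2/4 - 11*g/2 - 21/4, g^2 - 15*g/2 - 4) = 1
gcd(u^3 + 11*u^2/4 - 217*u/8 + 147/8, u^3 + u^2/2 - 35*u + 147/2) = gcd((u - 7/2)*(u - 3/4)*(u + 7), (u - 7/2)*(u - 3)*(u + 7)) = u^2 + 7*u/2 - 49/2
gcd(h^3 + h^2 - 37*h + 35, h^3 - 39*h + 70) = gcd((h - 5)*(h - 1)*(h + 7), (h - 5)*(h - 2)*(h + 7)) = h^2 + 2*h - 35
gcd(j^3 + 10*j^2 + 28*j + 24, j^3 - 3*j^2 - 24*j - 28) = j^2 + 4*j + 4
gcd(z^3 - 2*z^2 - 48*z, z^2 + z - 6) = 1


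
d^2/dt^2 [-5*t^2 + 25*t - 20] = -10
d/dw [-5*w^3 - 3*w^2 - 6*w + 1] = -15*w^2 - 6*w - 6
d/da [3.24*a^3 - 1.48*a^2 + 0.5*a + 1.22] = 9.72*a^2 - 2.96*a + 0.5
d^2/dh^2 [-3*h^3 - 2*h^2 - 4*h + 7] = -18*h - 4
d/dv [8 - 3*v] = -3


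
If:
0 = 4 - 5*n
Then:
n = 4/5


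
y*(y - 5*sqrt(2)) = y^2 - 5*sqrt(2)*y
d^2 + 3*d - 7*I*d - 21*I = (d + 3)*(d - 7*I)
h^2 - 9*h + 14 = (h - 7)*(h - 2)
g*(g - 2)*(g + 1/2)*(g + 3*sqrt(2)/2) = g^4 - 3*g^3/2 + 3*sqrt(2)*g^3/2 - 9*sqrt(2)*g^2/4 - g^2 - 3*sqrt(2)*g/2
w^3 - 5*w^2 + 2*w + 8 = (w - 4)*(w - 2)*(w + 1)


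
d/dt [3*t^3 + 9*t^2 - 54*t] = 9*t^2 + 18*t - 54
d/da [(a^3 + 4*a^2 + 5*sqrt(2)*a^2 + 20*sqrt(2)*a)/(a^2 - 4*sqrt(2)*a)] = (a^2 - 8*sqrt(2)*a - 36*sqrt(2) - 40)/(a^2 - 8*sqrt(2)*a + 32)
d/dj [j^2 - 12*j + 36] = 2*j - 12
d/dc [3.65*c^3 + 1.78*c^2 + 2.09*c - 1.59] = 10.95*c^2 + 3.56*c + 2.09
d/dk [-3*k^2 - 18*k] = -6*k - 18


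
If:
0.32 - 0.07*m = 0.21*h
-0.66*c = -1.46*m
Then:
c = 2.21212121212121*m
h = 1.52380952380952 - 0.333333333333333*m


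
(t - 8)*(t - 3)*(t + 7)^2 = t^4 + 3*t^3 - 81*t^2 - 203*t + 1176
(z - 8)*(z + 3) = z^2 - 5*z - 24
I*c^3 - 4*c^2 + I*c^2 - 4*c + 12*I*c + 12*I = (c - 2*I)*(c + 6*I)*(I*c + I)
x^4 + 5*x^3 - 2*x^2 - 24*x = x*(x - 2)*(x + 3)*(x + 4)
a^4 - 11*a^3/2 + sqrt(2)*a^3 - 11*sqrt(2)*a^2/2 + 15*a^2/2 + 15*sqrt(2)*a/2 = a*(a - 3)*(a - 5/2)*(a + sqrt(2))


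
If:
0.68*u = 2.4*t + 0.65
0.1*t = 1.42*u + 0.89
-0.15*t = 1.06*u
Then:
No Solution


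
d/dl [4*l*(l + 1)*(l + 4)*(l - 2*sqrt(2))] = 16*l^3 - 24*sqrt(2)*l^2 + 60*l^2 - 80*sqrt(2)*l + 32*l - 32*sqrt(2)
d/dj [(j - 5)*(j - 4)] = 2*j - 9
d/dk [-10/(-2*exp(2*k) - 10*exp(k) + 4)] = (-10*exp(k) - 25)*exp(k)/(exp(2*k) + 5*exp(k) - 2)^2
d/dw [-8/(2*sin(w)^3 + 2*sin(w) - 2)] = 4*(3*sin(w)^2 + 1)*cos(w)/(sin(w)^3 + sin(w) - 1)^2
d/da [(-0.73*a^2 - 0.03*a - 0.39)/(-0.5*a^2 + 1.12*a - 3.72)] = (-0.8326*a^2 + 5.0412*a + 0.5484)/(0.25*a^4 - 1.12*a^3 + 4.9744*a^2 - 8.3328*a + 13.8384)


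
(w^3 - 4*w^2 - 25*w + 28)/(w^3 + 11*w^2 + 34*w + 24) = (w^2 - 8*w + 7)/(w^2 + 7*w + 6)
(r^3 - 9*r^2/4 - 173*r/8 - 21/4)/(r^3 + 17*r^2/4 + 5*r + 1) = (r^2 - 5*r/2 - 21)/(r^2 + 4*r + 4)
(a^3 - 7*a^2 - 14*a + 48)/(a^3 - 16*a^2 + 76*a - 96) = (a + 3)/(a - 6)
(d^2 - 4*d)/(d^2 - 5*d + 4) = d/(d - 1)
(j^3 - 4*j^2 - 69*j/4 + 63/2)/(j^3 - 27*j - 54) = (j^2 + 2*j - 21/4)/(j^2 + 6*j + 9)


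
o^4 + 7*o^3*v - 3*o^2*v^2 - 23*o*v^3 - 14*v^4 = (o - 2*v)*(o + v)^2*(o + 7*v)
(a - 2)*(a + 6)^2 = a^3 + 10*a^2 + 12*a - 72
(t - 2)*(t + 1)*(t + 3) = t^3 + 2*t^2 - 5*t - 6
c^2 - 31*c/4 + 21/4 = (c - 7)*(c - 3/4)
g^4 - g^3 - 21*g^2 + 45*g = g*(g - 3)^2*(g + 5)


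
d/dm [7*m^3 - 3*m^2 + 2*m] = 21*m^2 - 6*m + 2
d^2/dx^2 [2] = 0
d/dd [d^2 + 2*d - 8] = 2*d + 2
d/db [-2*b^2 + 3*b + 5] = 3 - 4*b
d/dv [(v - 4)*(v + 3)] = 2*v - 1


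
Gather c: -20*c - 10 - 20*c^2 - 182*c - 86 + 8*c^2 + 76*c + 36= -12*c^2 - 126*c - 60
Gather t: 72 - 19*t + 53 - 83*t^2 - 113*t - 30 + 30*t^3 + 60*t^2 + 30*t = 30*t^3 - 23*t^2 - 102*t + 95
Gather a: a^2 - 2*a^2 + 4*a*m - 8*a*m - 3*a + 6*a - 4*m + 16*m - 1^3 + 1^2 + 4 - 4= -a^2 + a*(3 - 4*m) + 12*m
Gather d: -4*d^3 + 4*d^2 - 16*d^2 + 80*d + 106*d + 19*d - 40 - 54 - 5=-4*d^3 - 12*d^2 + 205*d - 99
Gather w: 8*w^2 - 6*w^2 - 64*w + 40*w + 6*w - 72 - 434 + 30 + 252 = 2*w^2 - 18*w - 224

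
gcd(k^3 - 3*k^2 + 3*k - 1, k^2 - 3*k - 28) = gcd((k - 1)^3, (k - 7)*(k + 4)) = 1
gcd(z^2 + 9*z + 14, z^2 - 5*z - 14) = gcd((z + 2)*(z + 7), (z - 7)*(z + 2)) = z + 2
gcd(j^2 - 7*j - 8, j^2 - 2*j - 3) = j + 1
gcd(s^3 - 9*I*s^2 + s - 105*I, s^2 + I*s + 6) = s + 3*I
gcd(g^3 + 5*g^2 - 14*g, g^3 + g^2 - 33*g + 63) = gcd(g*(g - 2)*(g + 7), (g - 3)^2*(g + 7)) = g + 7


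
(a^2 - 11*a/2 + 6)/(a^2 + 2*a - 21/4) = 2*(a - 4)/(2*a + 7)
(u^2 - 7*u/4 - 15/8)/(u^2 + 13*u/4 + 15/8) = (2*u - 5)/(2*u + 5)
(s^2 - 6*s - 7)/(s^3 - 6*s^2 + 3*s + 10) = (s - 7)/(s^2 - 7*s + 10)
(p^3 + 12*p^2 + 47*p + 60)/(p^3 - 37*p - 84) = (p + 5)/(p - 7)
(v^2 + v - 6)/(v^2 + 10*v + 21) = (v - 2)/(v + 7)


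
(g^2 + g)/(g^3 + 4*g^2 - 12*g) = (g + 1)/(g^2 + 4*g - 12)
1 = 1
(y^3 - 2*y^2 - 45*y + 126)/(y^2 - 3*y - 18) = (y^2 + 4*y - 21)/(y + 3)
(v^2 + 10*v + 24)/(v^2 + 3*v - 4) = (v + 6)/(v - 1)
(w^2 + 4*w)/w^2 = (w + 4)/w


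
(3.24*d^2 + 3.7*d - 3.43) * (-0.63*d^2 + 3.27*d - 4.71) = -2.0412*d^4 + 8.2638*d^3 - 1.0005*d^2 - 28.6431*d + 16.1553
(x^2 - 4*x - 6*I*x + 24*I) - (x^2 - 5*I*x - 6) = -4*x - I*x + 6 + 24*I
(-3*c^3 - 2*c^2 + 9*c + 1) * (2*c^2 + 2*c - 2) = -6*c^5 - 10*c^4 + 20*c^3 + 24*c^2 - 16*c - 2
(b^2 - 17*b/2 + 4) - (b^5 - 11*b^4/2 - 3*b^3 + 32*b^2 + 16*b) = -b^5 + 11*b^4/2 + 3*b^3 - 31*b^2 - 49*b/2 + 4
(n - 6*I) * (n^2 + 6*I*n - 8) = n^3 + 28*n + 48*I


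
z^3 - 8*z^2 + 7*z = z*(z - 7)*(z - 1)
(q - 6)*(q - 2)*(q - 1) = q^3 - 9*q^2 + 20*q - 12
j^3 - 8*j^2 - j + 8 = (j - 8)*(j - 1)*(j + 1)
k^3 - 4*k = k*(k - 2)*(k + 2)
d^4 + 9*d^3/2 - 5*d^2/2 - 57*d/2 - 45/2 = (d - 5/2)*(d + 1)*(d + 3)^2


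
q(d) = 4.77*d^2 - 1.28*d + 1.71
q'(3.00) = 27.34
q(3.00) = 40.80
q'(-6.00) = -58.52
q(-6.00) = 181.11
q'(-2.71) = -27.13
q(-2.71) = 40.21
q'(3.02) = 27.53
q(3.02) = 41.35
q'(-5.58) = -54.51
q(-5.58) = 157.37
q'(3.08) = 28.10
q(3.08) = 43.02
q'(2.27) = 20.38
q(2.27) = 23.38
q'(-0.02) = -1.47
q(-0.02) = 1.74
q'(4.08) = 37.64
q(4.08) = 75.89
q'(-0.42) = -5.29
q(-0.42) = 3.09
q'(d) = 9.54*d - 1.28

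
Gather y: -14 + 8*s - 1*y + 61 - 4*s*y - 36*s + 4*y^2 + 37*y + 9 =-28*s + 4*y^2 + y*(36 - 4*s) + 56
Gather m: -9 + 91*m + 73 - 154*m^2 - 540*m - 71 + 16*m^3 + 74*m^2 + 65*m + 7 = 16*m^3 - 80*m^2 - 384*m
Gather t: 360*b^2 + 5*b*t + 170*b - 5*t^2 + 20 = 360*b^2 + 5*b*t + 170*b - 5*t^2 + 20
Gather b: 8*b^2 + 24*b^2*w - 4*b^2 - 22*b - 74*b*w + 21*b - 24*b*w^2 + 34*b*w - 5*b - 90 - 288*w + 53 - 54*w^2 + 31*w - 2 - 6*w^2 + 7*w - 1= b^2*(24*w + 4) + b*(-24*w^2 - 40*w - 6) - 60*w^2 - 250*w - 40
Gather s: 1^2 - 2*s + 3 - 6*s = 4 - 8*s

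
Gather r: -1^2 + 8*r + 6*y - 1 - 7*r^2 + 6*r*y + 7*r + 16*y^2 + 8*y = -7*r^2 + r*(6*y + 15) + 16*y^2 + 14*y - 2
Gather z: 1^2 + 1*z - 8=z - 7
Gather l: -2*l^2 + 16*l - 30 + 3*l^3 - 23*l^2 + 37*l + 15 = 3*l^3 - 25*l^2 + 53*l - 15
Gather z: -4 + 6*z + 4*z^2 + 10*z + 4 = 4*z^2 + 16*z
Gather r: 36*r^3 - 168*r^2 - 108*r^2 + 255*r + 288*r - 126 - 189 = 36*r^3 - 276*r^2 + 543*r - 315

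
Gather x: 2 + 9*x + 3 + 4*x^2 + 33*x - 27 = 4*x^2 + 42*x - 22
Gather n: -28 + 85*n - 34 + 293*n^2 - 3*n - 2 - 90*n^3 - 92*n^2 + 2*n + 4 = -90*n^3 + 201*n^2 + 84*n - 60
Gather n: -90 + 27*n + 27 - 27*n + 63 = 0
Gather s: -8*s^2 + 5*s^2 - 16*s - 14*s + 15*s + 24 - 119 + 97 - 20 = -3*s^2 - 15*s - 18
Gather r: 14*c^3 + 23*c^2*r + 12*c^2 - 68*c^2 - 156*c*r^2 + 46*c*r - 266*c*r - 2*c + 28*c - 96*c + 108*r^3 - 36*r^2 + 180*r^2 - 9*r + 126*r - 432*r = 14*c^3 - 56*c^2 - 70*c + 108*r^3 + r^2*(144 - 156*c) + r*(23*c^2 - 220*c - 315)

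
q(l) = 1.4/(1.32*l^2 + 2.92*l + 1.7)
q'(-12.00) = 0.00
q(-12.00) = 0.01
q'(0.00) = -1.41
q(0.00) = 0.82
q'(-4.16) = 0.07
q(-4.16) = 0.11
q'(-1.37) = 31.10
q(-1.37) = 7.90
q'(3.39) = -0.02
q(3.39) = 0.05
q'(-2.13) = 1.75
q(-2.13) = 0.95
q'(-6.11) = 0.02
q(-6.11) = 0.04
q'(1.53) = -0.11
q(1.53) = 0.15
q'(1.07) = -0.20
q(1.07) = 0.22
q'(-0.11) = -1.89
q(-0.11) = 1.00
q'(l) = 1.4*(-2.64*l - 2.92)/(1.32*l^2 + 2.92*l + 1.7)^2 = (-3.696*l - 4.088)/(1.32*l^2 + 2.92*l + 1.7)^2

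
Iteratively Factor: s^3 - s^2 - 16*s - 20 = (s - 5)*(s^2 + 4*s + 4) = (s - 5)*(s + 2)*(s + 2)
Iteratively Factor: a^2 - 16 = (a - 4)*(a + 4)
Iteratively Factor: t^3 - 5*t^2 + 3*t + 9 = (t + 1)*(t^2 - 6*t + 9) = (t - 3)*(t + 1)*(t - 3)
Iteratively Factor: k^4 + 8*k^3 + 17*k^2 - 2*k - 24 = (k + 2)*(k^3 + 6*k^2 + 5*k - 12) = (k - 1)*(k + 2)*(k^2 + 7*k + 12) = (k - 1)*(k + 2)*(k + 4)*(k + 3)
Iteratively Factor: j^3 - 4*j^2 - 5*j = (j)*(j^2 - 4*j - 5) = j*(j - 5)*(j + 1)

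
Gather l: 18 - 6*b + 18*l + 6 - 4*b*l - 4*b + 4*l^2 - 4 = -10*b + 4*l^2 + l*(18 - 4*b) + 20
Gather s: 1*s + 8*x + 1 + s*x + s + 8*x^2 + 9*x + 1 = s*(x + 2) + 8*x^2 + 17*x + 2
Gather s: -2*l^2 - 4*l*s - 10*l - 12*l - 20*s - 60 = -2*l^2 - 22*l + s*(-4*l - 20) - 60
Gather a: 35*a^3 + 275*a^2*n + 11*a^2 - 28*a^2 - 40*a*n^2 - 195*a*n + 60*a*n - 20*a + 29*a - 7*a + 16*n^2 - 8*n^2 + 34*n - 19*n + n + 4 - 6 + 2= 35*a^3 + a^2*(275*n - 17) + a*(-40*n^2 - 135*n + 2) + 8*n^2 + 16*n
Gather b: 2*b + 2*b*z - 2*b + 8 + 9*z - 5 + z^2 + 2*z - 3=2*b*z + z^2 + 11*z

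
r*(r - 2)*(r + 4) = r^3 + 2*r^2 - 8*r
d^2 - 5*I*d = d*(d - 5*I)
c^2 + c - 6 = (c - 2)*(c + 3)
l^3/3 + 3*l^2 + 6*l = l*(l/3 + 1)*(l + 6)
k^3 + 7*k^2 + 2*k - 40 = (k - 2)*(k + 4)*(k + 5)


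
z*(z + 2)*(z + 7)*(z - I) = z^4 + 9*z^3 - I*z^3 + 14*z^2 - 9*I*z^2 - 14*I*z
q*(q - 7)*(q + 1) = q^3 - 6*q^2 - 7*q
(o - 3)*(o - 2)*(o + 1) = o^3 - 4*o^2 + o + 6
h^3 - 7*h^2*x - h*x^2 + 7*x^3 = (h - 7*x)*(h - x)*(h + x)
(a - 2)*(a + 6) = a^2 + 4*a - 12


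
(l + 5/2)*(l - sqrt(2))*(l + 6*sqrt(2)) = l^3 + 5*l^2/2 + 5*sqrt(2)*l^2 - 12*l + 25*sqrt(2)*l/2 - 30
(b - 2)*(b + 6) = b^2 + 4*b - 12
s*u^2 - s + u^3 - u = (s + u)*(u - 1)*(u + 1)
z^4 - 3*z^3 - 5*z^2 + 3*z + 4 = (z - 4)*(z - 1)*(z + 1)^2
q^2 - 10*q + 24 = (q - 6)*(q - 4)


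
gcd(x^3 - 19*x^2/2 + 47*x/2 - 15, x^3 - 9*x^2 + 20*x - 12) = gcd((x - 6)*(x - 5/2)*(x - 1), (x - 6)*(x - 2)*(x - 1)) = x^2 - 7*x + 6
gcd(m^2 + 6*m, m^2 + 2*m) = m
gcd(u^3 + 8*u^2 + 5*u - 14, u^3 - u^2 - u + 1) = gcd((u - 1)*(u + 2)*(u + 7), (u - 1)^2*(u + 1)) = u - 1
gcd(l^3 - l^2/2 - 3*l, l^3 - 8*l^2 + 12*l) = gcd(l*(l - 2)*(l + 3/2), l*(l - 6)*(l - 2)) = l^2 - 2*l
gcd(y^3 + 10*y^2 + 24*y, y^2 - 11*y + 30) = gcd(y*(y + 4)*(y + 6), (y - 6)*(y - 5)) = 1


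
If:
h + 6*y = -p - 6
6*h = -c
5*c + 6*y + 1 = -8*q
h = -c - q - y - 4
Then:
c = -6*y/5 - 93/5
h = y/5 + 31/10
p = -31*y/5 - 91/10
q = 23/2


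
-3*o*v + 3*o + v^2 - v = (-3*o + v)*(v - 1)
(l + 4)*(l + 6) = l^2 + 10*l + 24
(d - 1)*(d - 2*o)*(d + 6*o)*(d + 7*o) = d^4 + 11*d^3*o - d^3 + 16*d^2*o^2 - 11*d^2*o - 84*d*o^3 - 16*d*o^2 + 84*o^3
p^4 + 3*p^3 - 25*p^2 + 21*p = p*(p - 3)*(p - 1)*(p + 7)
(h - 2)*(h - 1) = h^2 - 3*h + 2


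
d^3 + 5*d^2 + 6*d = d*(d + 2)*(d + 3)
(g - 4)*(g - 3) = g^2 - 7*g + 12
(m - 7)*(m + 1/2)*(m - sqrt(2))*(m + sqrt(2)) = m^4 - 13*m^3/2 - 11*m^2/2 + 13*m + 7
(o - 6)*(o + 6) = o^2 - 36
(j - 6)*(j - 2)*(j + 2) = j^3 - 6*j^2 - 4*j + 24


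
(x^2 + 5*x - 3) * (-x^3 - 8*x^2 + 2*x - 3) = -x^5 - 13*x^4 - 35*x^3 + 31*x^2 - 21*x + 9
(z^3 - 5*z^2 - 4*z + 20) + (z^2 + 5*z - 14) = z^3 - 4*z^2 + z + 6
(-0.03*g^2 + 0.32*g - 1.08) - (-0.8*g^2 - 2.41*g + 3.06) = 0.77*g^2 + 2.73*g - 4.14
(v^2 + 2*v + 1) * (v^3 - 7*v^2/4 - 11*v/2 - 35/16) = v^5 + v^4/4 - 8*v^3 - 239*v^2/16 - 79*v/8 - 35/16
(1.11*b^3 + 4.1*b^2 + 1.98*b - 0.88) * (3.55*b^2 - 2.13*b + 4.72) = 3.9405*b^5 + 12.1907*b^4 + 3.5352*b^3 + 12.0106*b^2 + 11.22*b - 4.1536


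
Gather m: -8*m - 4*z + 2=-8*m - 4*z + 2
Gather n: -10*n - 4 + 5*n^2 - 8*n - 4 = 5*n^2 - 18*n - 8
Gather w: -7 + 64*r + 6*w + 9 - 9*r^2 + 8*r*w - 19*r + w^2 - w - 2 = -9*r^2 + 45*r + w^2 + w*(8*r + 5)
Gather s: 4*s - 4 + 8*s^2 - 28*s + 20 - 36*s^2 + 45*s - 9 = -28*s^2 + 21*s + 7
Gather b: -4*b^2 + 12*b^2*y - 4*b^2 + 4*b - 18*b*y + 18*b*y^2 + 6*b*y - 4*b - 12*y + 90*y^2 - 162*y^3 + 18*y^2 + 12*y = b^2*(12*y - 8) + b*(18*y^2 - 12*y) - 162*y^3 + 108*y^2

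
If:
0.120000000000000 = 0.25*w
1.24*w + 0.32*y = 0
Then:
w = 0.48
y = -1.86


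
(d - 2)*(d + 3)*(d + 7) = d^3 + 8*d^2 + d - 42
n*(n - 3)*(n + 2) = n^3 - n^2 - 6*n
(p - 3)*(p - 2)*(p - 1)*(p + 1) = p^4 - 5*p^3 + 5*p^2 + 5*p - 6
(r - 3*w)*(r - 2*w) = r^2 - 5*r*w + 6*w^2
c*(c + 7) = c^2 + 7*c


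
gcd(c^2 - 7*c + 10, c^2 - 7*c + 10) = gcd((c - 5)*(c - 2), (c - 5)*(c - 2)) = c^2 - 7*c + 10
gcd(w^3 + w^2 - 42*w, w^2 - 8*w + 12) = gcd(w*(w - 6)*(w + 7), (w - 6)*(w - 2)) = w - 6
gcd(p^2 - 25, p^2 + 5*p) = p + 5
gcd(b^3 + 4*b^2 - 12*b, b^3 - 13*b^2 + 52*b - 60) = b - 2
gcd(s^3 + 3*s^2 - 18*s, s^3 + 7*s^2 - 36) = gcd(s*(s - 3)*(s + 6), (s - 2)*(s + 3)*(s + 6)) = s + 6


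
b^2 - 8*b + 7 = (b - 7)*(b - 1)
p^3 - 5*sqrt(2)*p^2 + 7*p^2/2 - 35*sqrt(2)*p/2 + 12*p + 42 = (p + 7/2)*(p - 3*sqrt(2))*(p - 2*sqrt(2))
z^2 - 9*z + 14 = (z - 7)*(z - 2)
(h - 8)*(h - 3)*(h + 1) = h^3 - 10*h^2 + 13*h + 24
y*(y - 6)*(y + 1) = y^3 - 5*y^2 - 6*y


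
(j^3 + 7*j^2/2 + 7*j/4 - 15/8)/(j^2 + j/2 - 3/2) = (j^2 + 2*j - 5/4)/(j - 1)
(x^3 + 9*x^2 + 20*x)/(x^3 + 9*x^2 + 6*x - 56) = x*(x + 5)/(x^2 + 5*x - 14)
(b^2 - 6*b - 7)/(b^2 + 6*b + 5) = (b - 7)/(b + 5)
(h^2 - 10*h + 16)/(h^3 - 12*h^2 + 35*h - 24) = (h - 2)/(h^2 - 4*h + 3)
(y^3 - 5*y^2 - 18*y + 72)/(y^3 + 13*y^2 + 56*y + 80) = (y^2 - 9*y + 18)/(y^2 + 9*y + 20)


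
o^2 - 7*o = o*(o - 7)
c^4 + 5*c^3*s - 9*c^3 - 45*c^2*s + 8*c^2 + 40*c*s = c*(c - 8)*(c - 1)*(c + 5*s)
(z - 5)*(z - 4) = z^2 - 9*z + 20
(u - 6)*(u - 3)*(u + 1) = u^3 - 8*u^2 + 9*u + 18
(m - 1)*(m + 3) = m^2 + 2*m - 3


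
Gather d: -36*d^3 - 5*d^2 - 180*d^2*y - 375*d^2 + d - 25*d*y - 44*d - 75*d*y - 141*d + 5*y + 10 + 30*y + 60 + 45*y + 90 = -36*d^3 + d^2*(-180*y - 380) + d*(-100*y - 184) + 80*y + 160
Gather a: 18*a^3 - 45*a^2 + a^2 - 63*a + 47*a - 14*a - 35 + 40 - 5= 18*a^3 - 44*a^2 - 30*a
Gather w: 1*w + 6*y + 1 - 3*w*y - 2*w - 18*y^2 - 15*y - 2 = w*(-3*y - 1) - 18*y^2 - 9*y - 1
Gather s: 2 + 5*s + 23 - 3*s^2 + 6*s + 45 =-3*s^2 + 11*s + 70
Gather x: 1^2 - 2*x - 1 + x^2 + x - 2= x^2 - x - 2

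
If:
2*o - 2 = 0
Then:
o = 1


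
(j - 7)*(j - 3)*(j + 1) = j^3 - 9*j^2 + 11*j + 21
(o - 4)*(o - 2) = o^2 - 6*o + 8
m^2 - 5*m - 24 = (m - 8)*(m + 3)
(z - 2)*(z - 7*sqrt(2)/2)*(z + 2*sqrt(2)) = z^3 - 3*sqrt(2)*z^2/2 - 2*z^2 - 14*z + 3*sqrt(2)*z + 28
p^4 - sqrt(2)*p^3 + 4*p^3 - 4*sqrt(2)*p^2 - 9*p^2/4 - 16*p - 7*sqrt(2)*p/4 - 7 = (p + 1/2)*(p + 7/2)*(p - 2*sqrt(2))*(p + sqrt(2))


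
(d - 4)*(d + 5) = d^2 + d - 20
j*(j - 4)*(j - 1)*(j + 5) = j^4 - 21*j^2 + 20*j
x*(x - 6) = x^2 - 6*x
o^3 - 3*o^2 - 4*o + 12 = (o - 3)*(o - 2)*(o + 2)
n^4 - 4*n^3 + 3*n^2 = n^2*(n - 3)*(n - 1)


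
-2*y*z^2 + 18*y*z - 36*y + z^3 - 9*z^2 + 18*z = (-2*y + z)*(z - 6)*(z - 3)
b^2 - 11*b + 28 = (b - 7)*(b - 4)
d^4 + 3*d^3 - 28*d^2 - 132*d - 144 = (d - 6)*(d + 2)*(d + 3)*(d + 4)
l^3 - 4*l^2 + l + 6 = (l - 3)*(l - 2)*(l + 1)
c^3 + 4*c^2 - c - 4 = (c - 1)*(c + 1)*(c + 4)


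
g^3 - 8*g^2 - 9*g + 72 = (g - 8)*(g - 3)*(g + 3)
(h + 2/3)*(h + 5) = h^2 + 17*h/3 + 10/3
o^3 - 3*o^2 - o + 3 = (o - 3)*(o - 1)*(o + 1)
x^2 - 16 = (x - 4)*(x + 4)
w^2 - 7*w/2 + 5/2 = (w - 5/2)*(w - 1)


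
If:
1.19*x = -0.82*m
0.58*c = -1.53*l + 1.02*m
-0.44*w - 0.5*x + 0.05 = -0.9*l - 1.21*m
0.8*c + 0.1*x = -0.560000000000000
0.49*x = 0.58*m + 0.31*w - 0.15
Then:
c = -0.70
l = 0.25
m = -0.02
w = 0.55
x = 0.02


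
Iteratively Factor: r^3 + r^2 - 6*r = (r)*(r^2 + r - 6) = r*(r + 3)*(r - 2)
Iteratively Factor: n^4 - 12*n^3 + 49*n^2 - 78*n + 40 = (n - 1)*(n^3 - 11*n^2 + 38*n - 40) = (n - 5)*(n - 1)*(n^2 - 6*n + 8) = (n - 5)*(n - 4)*(n - 1)*(n - 2)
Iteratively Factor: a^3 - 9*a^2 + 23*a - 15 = (a - 1)*(a^2 - 8*a + 15) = (a - 5)*(a - 1)*(a - 3)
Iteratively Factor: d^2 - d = (d - 1)*(d)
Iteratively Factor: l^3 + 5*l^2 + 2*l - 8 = (l - 1)*(l^2 + 6*l + 8) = (l - 1)*(l + 2)*(l + 4)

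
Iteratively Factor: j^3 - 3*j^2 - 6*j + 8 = (j - 1)*(j^2 - 2*j - 8) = (j - 4)*(j - 1)*(j + 2)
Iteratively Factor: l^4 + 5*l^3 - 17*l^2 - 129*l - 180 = (l + 3)*(l^3 + 2*l^2 - 23*l - 60) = (l + 3)*(l + 4)*(l^2 - 2*l - 15) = (l + 3)^2*(l + 4)*(l - 5)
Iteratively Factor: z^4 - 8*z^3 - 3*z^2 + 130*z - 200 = (z + 4)*(z^3 - 12*z^2 + 45*z - 50) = (z - 5)*(z + 4)*(z^2 - 7*z + 10) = (z - 5)*(z - 2)*(z + 4)*(z - 5)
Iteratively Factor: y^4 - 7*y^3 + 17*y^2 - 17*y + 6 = (y - 3)*(y^3 - 4*y^2 + 5*y - 2) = (y - 3)*(y - 1)*(y^2 - 3*y + 2) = (y - 3)*(y - 2)*(y - 1)*(y - 1)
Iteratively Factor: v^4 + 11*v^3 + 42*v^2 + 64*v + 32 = (v + 4)*(v^3 + 7*v^2 + 14*v + 8) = (v + 4)^2*(v^2 + 3*v + 2) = (v + 1)*(v + 4)^2*(v + 2)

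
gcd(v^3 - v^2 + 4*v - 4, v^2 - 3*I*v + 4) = 1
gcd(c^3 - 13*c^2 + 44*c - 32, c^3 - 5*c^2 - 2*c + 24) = c - 4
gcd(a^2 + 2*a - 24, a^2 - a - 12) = a - 4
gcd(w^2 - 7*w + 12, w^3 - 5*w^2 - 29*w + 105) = w - 3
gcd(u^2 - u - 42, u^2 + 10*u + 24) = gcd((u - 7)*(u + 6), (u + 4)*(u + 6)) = u + 6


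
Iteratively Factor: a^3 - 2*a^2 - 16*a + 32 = (a + 4)*(a^2 - 6*a + 8) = (a - 2)*(a + 4)*(a - 4)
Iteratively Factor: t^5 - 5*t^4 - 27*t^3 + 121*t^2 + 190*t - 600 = (t + 4)*(t^4 - 9*t^3 + 9*t^2 + 85*t - 150) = (t + 3)*(t + 4)*(t^3 - 12*t^2 + 45*t - 50) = (t - 2)*(t + 3)*(t + 4)*(t^2 - 10*t + 25) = (t - 5)*(t - 2)*(t + 3)*(t + 4)*(t - 5)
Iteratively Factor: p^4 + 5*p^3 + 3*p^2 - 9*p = (p)*(p^3 + 5*p^2 + 3*p - 9) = p*(p + 3)*(p^2 + 2*p - 3) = p*(p - 1)*(p + 3)*(p + 3)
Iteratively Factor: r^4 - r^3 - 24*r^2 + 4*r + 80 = (r - 2)*(r^3 + r^2 - 22*r - 40) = (r - 2)*(r + 2)*(r^2 - r - 20) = (r - 2)*(r + 2)*(r + 4)*(r - 5)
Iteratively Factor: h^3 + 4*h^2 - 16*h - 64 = (h + 4)*(h^2 - 16) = (h - 4)*(h + 4)*(h + 4)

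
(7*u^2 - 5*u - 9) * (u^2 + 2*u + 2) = 7*u^4 + 9*u^3 - 5*u^2 - 28*u - 18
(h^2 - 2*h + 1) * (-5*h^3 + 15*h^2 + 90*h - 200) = -5*h^5 + 25*h^4 + 55*h^3 - 365*h^2 + 490*h - 200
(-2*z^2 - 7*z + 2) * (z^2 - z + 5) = -2*z^4 - 5*z^3 - z^2 - 37*z + 10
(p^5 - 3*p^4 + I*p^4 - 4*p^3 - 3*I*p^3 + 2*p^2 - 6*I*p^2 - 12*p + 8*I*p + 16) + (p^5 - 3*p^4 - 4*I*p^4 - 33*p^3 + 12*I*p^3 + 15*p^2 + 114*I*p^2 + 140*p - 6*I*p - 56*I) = 2*p^5 - 6*p^4 - 3*I*p^4 - 37*p^3 + 9*I*p^3 + 17*p^2 + 108*I*p^2 + 128*p + 2*I*p + 16 - 56*I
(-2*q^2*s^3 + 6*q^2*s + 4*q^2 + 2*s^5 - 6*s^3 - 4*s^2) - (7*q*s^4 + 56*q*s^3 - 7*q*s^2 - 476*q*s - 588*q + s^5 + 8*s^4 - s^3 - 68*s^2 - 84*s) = -2*q^2*s^3 + 6*q^2*s + 4*q^2 - 7*q*s^4 - 56*q*s^3 + 7*q*s^2 + 476*q*s + 588*q + s^5 - 8*s^4 - 5*s^3 + 64*s^2 + 84*s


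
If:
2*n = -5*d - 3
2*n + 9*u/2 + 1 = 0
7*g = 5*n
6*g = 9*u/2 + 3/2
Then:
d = -139/220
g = 5/88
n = 7/88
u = -17/66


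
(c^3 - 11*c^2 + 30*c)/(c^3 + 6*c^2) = (c^2 - 11*c + 30)/(c*(c + 6))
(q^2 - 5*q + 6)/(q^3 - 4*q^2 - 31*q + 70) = (q - 3)/(q^2 - 2*q - 35)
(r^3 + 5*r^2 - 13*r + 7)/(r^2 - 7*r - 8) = (-r^3 - 5*r^2 + 13*r - 7)/(-r^2 + 7*r + 8)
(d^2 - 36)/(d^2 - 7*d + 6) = (d + 6)/(d - 1)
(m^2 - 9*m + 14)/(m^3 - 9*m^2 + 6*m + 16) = (m - 7)/(m^2 - 7*m - 8)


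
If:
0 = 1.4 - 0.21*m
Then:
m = 6.67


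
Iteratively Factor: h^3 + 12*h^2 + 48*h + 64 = (h + 4)*(h^2 + 8*h + 16) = (h + 4)^2*(h + 4)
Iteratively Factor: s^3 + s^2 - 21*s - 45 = (s + 3)*(s^2 - 2*s - 15) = (s + 3)^2*(s - 5)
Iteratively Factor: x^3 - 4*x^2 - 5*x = (x + 1)*(x^2 - 5*x) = (x - 5)*(x + 1)*(x)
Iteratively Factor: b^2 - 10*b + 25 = (b - 5)*(b - 5)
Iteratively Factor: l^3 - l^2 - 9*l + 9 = (l + 3)*(l^2 - 4*l + 3) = (l - 1)*(l + 3)*(l - 3)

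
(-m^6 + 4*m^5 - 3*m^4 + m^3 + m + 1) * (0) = 0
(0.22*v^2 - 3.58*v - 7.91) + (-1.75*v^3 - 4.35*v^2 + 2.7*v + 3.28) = -1.75*v^3 - 4.13*v^2 - 0.88*v - 4.63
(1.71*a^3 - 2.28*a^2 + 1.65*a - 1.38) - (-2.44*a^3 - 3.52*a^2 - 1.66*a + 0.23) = 4.15*a^3 + 1.24*a^2 + 3.31*a - 1.61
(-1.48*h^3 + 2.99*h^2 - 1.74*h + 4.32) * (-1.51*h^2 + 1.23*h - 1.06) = 2.2348*h^5 - 6.3353*h^4 + 7.8739*h^3 - 11.8328*h^2 + 7.158*h - 4.5792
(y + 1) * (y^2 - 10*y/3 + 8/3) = y^3 - 7*y^2/3 - 2*y/3 + 8/3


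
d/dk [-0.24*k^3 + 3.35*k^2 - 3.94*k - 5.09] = -0.72*k^2 + 6.7*k - 3.94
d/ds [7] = 0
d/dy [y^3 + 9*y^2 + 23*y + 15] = 3*y^2 + 18*y + 23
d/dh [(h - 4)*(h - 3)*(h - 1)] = 3*h^2 - 16*h + 19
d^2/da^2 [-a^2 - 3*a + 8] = -2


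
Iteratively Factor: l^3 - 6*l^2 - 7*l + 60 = (l - 4)*(l^2 - 2*l - 15) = (l - 4)*(l + 3)*(l - 5)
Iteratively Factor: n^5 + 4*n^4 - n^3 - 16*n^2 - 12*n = (n + 3)*(n^4 + n^3 - 4*n^2 - 4*n) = (n + 1)*(n + 3)*(n^3 - 4*n) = (n - 2)*(n + 1)*(n + 3)*(n^2 + 2*n) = n*(n - 2)*(n + 1)*(n + 3)*(n + 2)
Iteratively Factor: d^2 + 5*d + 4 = (d + 1)*(d + 4)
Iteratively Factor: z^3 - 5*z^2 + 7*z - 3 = (z - 1)*(z^2 - 4*z + 3) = (z - 3)*(z - 1)*(z - 1)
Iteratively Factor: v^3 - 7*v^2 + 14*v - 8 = (v - 2)*(v^2 - 5*v + 4) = (v - 2)*(v - 1)*(v - 4)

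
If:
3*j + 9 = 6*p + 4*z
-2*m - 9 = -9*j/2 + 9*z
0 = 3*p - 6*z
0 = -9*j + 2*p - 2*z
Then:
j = 3/23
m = -315/46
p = 27/23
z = 27/46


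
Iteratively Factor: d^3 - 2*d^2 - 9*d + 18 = (d + 3)*(d^2 - 5*d + 6) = (d - 2)*(d + 3)*(d - 3)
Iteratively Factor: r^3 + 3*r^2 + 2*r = (r)*(r^2 + 3*r + 2) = r*(r + 2)*(r + 1)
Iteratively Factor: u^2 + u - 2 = (u + 2)*(u - 1)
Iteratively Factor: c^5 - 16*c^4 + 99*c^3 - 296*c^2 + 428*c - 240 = (c - 3)*(c^4 - 13*c^3 + 60*c^2 - 116*c + 80) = (c - 3)*(c - 2)*(c^3 - 11*c^2 + 38*c - 40) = (c - 5)*(c - 3)*(c - 2)*(c^2 - 6*c + 8) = (c - 5)*(c - 4)*(c - 3)*(c - 2)*(c - 2)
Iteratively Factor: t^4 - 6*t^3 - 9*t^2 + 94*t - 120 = (t - 3)*(t^3 - 3*t^2 - 18*t + 40) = (t - 3)*(t - 2)*(t^2 - t - 20) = (t - 3)*(t - 2)*(t + 4)*(t - 5)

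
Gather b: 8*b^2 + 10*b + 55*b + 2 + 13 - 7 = 8*b^2 + 65*b + 8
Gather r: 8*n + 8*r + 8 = 8*n + 8*r + 8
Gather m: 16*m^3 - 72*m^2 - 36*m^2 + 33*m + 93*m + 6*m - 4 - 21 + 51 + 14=16*m^3 - 108*m^2 + 132*m + 40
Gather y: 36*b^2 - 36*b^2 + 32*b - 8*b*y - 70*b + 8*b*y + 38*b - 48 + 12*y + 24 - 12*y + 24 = 0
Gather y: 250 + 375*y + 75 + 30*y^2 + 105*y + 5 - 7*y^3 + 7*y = -7*y^3 + 30*y^2 + 487*y + 330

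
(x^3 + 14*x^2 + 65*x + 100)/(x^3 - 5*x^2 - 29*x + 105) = (x^2 + 9*x + 20)/(x^2 - 10*x + 21)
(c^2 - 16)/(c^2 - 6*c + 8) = (c + 4)/(c - 2)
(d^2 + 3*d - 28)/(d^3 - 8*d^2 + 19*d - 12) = (d + 7)/(d^2 - 4*d + 3)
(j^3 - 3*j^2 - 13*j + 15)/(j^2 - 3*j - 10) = (j^2 + 2*j - 3)/(j + 2)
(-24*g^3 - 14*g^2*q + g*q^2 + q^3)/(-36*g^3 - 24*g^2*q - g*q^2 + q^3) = (-4*g + q)/(-6*g + q)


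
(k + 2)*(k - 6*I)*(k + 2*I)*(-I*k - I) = -I*k^4 - 4*k^3 - 3*I*k^3 - 12*k^2 - 14*I*k^2 - 8*k - 36*I*k - 24*I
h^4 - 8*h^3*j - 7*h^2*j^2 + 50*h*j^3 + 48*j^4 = (h - 8*j)*(h - 3*j)*(h + j)*(h + 2*j)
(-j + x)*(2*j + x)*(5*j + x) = -10*j^3 + 3*j^2*x + 6*j*x^2 + x^3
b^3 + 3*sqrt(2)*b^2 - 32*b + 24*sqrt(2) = (b - 2*sqrt(2))*(b - sqrt(2))*(b + 6*sqrt(2))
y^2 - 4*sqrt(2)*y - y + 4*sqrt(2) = (y - 1)*(y - 4*sqrt(2))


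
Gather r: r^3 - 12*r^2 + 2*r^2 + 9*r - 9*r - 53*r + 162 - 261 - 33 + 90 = r^3 - 10*r^2 - 53*r - 42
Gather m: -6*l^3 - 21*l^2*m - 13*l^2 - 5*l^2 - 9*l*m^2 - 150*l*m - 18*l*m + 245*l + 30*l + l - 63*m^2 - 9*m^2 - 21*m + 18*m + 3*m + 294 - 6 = -6*l^3 - 18*l^2 + 276*l + m^2*(-9*l - 72) + m*(-21*l^2 - 168*l) + 288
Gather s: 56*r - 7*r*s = -7*r*s + 56*r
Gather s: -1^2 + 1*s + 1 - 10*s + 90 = 90 - 9*s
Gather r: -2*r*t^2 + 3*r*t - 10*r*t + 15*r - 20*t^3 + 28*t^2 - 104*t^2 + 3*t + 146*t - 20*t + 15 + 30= r*(-2*t^2 - 7*t + 15) - 20*t^3 - 76*t^2 + 129*t + 45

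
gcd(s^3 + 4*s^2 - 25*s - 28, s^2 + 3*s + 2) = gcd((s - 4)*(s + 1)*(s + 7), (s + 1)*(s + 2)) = s + 1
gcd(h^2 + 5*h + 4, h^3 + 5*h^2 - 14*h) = 1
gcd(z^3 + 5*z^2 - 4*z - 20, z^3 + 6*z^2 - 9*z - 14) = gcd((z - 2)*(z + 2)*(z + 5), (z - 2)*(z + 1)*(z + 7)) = z - 2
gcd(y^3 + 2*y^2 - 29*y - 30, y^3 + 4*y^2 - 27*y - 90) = y^2 + y - 30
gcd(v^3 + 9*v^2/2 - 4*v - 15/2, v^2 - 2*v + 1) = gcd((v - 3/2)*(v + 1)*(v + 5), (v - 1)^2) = 1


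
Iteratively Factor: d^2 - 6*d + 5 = (d - 5)*(d - 1)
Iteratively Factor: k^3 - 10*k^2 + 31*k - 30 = (k - 3)*(k^2 - 7*k + 10) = (k - 3)*(k - 2)*(k - 5)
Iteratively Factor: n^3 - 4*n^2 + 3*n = (n)*(n^2 - 4*n + 3) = n*(n - 1)*(n - 3)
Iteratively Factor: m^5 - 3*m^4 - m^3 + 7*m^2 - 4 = (m + 1)*(m^4 - 4*m^3 + 3*m^2 + 4*m - 4) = (m + 1)^2*(m^3 - 5*m^2 + 8*m - 4) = (m - 2)*(m + 1)^2*(m^2 - 3*m + 2) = (m - 2)*(m - 1)*(m + 1)^2*(m - 2)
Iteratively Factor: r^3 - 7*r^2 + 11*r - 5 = (r - 1)*(r^2 - 6*r + 5) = (r - 1)^2*(r - 5)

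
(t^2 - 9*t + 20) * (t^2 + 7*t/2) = t^4 - 11*t^3/2 - 23*t^2/2 + 70*t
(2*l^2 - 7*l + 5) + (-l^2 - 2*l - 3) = l^2 - 9*l + 2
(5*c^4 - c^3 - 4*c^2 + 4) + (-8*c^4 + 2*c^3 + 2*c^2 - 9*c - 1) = -3*c^4 + c^3 - 2*c^2 - 9*c + 3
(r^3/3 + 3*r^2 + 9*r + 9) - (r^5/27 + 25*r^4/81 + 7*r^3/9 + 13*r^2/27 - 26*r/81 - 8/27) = -r^5/27 - 25*r^4/81 - 4*r^3/9 + 68*r^2/27 + 755*r/81 + 251/27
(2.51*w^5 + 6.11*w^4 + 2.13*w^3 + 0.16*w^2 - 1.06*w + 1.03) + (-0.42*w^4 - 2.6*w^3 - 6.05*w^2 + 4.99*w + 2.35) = 2.51*w^5 + 5.69*w^4 - 0.47*w^3 - 5.89*w^2 + 3.93*w + 3.38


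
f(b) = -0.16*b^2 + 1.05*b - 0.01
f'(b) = 1.05 - 0.32*b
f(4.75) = 1.37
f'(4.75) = -0.47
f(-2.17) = -3.04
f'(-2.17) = 1.74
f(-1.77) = -2.37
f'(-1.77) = 1.62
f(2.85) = 1.68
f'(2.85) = 0.14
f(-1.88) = -2.55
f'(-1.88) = 1.65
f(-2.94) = -4.48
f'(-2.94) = 1.99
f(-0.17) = -0.19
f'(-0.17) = 1.10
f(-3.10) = -4.80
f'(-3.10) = 2.04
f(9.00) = -3.52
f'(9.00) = -1.83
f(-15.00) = -51.76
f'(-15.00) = 5.85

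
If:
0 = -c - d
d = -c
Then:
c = -d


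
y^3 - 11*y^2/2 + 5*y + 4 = (y - 4)*(y - 2)*(y + 1/2)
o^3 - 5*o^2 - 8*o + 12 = (o - 6)*(o - 1)*(o + 2)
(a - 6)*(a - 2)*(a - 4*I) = a^3 - 8*a^2 - 4*I*a^2 + 12*a + 32*I*a - 48*I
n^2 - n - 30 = (n - 6)*(n + 5)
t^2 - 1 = (t - 1)*(t + 1)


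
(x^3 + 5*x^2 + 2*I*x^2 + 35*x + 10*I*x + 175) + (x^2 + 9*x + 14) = x^3 + 6*x^2 + 2*I*x^2 + 44*x + 10*I*x + 189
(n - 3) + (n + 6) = 2*n + 3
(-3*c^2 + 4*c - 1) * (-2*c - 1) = 6*c^3 - 5*c^2 - 2*c + 1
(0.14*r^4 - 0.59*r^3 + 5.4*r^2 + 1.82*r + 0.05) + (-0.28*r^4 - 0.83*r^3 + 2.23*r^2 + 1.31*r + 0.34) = -0.14*r^4 - 1.42*r^3 + 7.63*r^2 + 3.13*r + 0.39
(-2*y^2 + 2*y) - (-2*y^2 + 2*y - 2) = 2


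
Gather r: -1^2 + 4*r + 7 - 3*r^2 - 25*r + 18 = -3*r^2 - 21*r + 24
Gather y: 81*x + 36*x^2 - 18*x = 36*x^2 + 63*x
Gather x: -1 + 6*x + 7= 6*x + 6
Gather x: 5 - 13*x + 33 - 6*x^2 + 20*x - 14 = -6*x^2 + 7*x + 24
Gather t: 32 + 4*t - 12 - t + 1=3*t + 21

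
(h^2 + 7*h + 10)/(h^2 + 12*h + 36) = (h^2 + 7*h + 10)/(h^2 + 12*h + 36)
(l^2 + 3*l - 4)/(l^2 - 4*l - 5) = (-l^2 - 3*l + 4)/(-l^2 + 4*l + 5)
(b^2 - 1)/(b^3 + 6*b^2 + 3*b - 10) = (b + 1)/(b^2 + 7*b + 10)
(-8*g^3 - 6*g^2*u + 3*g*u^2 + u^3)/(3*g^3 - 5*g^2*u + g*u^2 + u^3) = (-8*g^3 - 6*g^2*u + 3*g*u^2 + u^3)/(3*g^3 - 5*g^2*u + g*u^2 + u^3)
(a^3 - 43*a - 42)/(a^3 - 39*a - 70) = (-a^3 + 43*a + 42)/(-a^3 + 39*a + 70)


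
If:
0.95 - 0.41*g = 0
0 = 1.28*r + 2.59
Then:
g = 2.32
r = -2.02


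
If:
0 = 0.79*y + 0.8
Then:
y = -1.01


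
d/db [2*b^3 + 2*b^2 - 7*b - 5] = 6*b^2 + 4*b - 7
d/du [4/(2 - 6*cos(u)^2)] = -24*sin(2*u)/(3*cos(2*u) + 1)^2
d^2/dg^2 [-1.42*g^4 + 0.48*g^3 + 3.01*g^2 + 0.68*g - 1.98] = -17.04*g^2 + 2.88*g + 6.02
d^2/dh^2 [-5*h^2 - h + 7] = -10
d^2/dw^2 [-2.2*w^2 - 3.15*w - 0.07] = -4.40000000000000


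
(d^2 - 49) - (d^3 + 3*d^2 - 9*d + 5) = -d^3 - 2*d^2 + 9*d - 54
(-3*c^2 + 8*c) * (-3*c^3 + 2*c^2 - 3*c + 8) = 9*c^5 - 30*c^4 + 25*c^3 - 48*c^2 + 64*c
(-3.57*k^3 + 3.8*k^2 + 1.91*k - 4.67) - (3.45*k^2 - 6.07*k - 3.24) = -3.57*k^3 + 0.35*k^2 + 7.98*k - 1.43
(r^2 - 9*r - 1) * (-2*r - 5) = -2*r^3 + 13*r^2 + 47*r + 5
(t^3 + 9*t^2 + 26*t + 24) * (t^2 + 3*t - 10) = t^5 + 12*t^4 + 43*t^3 + 12*t^2 - 188*t - 240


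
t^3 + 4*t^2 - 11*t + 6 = (t - 1)^2*(t + 6)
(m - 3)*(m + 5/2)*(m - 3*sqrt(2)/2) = m^3 - 3*sqrt(2)*m^2/2 - m^2/2 - 15*m/2 + 3*sqrt(2)*m/4 + 45*sqrt(2)/4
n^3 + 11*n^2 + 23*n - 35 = (n - 1)*(n + 5)*(n + 7)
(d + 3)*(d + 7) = d^2 + 10*d + 21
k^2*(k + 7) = k^3 + 7*k^2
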